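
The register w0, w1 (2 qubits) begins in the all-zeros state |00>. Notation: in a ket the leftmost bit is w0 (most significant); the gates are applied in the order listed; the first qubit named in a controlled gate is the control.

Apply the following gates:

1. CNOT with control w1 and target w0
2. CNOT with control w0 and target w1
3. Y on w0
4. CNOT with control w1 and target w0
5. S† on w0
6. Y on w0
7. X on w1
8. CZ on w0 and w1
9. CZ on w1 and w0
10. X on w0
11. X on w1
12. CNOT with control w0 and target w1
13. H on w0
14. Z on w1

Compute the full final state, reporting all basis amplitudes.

The resulting statevector has amplitude 0 on |00>, sqrt(2)*I/2 on |01>, 0 on |10>, -sqrt(2)*I/2 on |11>.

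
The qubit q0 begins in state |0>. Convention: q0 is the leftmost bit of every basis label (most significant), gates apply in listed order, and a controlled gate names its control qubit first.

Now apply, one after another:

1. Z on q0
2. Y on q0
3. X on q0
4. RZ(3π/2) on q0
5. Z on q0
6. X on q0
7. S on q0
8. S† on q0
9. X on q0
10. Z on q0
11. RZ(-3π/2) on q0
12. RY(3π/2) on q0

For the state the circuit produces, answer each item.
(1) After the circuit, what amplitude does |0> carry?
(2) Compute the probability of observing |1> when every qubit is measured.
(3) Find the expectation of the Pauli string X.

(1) The final state's coefficient on |0> equals -sqrt(2)*I/2. Key observation: the block from step 4 through step 11 cancels to the identity and can be dropped.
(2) Outcome |1> occurs with probability 1/2.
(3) The expectation value of X is -1.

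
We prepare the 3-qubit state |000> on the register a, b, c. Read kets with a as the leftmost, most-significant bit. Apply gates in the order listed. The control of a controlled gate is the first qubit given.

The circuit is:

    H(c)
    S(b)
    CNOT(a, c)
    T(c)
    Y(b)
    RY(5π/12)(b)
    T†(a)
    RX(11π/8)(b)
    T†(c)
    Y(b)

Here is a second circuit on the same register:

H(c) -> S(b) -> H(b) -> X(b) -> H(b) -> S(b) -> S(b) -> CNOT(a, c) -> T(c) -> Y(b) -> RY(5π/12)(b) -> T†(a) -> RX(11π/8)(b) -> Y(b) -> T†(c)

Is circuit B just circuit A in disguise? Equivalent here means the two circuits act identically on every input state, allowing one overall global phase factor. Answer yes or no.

Yes — the two circuits implement the same unitary up to a global phase.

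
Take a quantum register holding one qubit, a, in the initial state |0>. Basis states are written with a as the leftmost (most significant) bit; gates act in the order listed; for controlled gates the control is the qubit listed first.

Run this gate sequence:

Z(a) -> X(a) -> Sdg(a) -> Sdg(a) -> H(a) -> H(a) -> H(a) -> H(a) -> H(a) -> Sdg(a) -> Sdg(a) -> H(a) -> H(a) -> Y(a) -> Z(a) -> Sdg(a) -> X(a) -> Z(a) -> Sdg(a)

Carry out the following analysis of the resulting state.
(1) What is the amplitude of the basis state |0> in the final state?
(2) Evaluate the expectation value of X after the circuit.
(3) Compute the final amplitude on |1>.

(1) The amplitude on |0> is sqrt(2)/2.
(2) In the final state, X has expectation -1.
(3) The final state's coefficient on |1> equals -sqrt(2)/2.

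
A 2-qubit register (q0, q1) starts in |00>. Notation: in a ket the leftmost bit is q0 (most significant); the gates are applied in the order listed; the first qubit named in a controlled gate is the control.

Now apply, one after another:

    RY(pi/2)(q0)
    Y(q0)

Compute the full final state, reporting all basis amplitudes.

The resulting statevector has amplitude -sqrt(2)*I/2 on |00>, 0 on |01>, sqrt(2)*I/2 on |10>, 0 on |11>.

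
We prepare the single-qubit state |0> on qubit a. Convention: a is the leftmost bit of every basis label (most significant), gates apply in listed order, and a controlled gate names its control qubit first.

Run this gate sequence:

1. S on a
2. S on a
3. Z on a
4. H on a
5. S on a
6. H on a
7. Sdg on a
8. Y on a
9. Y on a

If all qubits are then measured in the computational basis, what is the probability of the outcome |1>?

Outcome |1> occurs with probability 1/2.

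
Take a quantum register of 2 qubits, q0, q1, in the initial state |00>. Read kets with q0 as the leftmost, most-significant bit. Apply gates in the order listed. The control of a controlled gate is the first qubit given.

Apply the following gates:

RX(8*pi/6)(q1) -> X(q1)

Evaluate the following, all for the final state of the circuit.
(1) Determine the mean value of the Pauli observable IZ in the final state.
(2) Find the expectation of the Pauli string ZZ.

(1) The expectation value of IZ is 1/2.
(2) In the final state, ZZ has expectation 1/2.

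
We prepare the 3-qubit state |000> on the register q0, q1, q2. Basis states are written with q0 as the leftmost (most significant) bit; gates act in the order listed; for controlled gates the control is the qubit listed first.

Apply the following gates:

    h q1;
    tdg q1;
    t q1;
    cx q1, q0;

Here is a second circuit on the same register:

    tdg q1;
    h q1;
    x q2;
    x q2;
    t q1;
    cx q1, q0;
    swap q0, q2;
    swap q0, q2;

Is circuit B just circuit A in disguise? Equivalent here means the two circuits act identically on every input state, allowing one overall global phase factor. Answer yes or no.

No, they are not equivalent — no single phase factor reconciles the two unitaries.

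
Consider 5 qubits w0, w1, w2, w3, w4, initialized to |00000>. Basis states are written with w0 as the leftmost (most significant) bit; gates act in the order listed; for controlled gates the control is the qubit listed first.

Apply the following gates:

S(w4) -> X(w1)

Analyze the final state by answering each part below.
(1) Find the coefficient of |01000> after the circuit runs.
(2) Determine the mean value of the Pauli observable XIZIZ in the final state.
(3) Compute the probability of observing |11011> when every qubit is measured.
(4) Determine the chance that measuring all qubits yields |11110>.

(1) |01000> carries amplitude 1 in the final state.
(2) The expectation value of XIZIZ is 0.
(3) A full measurement returns |11011> with probability 0.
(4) Outcome |11110> occurs with probability 0.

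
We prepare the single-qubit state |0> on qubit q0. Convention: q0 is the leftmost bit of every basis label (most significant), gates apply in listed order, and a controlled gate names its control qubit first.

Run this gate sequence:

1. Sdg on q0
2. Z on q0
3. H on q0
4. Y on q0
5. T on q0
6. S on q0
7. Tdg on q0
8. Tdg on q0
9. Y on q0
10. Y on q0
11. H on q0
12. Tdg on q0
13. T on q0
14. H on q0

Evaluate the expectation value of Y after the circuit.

The observable Y averages to -sqrt(2)/2.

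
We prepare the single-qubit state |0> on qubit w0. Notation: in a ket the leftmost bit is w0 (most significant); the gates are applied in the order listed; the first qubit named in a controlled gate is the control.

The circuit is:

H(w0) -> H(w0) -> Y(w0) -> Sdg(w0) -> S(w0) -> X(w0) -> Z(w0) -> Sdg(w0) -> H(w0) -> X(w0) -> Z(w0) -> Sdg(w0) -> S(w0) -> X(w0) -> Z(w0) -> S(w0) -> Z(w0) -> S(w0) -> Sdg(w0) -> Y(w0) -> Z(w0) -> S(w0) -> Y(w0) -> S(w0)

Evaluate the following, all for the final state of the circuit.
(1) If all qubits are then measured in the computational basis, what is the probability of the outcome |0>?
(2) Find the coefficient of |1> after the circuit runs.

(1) The probability of measuring |0> is 1/2.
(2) The final state's coefficient on |1> equals -sqrt(2)*I/2.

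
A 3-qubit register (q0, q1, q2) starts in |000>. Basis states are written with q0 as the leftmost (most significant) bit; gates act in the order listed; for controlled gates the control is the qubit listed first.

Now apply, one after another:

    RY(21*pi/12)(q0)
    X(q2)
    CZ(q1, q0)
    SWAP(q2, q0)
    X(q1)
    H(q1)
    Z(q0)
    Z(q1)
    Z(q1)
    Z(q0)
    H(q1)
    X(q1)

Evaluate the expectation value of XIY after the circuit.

The observable XIY averages to 0.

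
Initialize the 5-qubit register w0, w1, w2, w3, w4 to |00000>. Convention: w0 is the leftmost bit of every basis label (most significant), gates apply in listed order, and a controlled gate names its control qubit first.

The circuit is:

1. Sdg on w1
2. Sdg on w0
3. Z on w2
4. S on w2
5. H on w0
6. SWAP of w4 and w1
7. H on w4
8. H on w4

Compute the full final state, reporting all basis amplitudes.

The resulting statevector has amplitude sqrt(2)/2 on |00000>, sqrt(2)/2 on |10000>, and 0 on every other basis state.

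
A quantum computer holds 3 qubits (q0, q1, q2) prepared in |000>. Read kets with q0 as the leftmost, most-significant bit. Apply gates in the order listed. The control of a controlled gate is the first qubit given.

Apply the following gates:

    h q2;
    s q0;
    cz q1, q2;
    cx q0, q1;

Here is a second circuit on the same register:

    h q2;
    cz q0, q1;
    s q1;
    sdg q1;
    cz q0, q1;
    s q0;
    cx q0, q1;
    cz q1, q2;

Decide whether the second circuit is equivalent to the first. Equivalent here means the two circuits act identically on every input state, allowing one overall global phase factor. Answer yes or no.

No — the two circuits implement different unitaries, even allowing a global phase.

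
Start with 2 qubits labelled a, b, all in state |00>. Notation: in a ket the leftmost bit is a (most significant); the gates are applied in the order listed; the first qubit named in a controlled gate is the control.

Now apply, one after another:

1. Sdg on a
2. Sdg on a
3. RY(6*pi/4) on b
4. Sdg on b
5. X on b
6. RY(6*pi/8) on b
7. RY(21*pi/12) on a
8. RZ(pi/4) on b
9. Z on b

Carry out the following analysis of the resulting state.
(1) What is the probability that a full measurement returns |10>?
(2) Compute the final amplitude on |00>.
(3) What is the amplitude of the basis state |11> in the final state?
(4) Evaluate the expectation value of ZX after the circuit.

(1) A full measurement returns |10> with probability 1/4 - sqrt(2)/8.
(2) The final state's coefficient on |00> equals (1 + sqrt(2) - I)*exp(7*I*pi/8)/4.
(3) The final state's coefficient on |11> equals (-1 + sqrt(2) + I)*exp(I*pi/8)/4.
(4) In the final state, ZX has expectation -1/2.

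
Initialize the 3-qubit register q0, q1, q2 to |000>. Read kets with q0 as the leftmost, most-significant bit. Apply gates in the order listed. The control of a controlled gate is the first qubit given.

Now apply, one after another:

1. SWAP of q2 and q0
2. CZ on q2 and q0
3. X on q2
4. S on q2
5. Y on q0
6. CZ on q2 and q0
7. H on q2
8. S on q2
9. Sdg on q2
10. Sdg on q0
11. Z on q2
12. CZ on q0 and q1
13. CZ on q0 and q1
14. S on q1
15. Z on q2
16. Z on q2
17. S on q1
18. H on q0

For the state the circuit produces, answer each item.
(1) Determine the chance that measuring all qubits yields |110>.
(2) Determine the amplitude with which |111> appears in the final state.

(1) Outcome |110> occurs with probability 0. Key observation: steps 12-13 multiply out to the identity, so the circuit reduces to the remaining gates.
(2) The amplitude on |111> is 0.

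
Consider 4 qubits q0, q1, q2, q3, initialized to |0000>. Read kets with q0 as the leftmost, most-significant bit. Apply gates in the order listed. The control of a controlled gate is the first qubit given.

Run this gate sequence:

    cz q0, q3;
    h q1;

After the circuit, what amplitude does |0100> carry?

The final state's coefficient on |0100> equals sqrt(2)/2.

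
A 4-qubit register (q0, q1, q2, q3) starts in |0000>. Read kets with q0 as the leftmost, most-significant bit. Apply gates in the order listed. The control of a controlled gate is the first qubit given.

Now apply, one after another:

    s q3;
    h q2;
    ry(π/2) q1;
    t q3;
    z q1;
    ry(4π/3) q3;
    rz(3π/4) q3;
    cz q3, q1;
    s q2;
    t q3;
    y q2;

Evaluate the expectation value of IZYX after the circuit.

In the final state, IZYX has expectation sqrt(3)/2.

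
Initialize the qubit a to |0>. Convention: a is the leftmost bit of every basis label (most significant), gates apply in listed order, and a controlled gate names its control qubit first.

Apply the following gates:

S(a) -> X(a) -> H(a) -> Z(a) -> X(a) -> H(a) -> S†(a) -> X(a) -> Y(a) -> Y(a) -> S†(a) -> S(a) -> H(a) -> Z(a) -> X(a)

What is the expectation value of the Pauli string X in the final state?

In the final state, X has expectation 1.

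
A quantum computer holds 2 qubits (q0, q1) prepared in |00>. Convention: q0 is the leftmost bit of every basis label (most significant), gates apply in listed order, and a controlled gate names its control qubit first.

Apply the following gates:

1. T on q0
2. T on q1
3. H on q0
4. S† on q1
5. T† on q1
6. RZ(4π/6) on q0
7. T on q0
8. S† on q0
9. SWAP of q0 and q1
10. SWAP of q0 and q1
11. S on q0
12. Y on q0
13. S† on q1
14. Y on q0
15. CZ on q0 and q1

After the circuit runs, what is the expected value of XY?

The expectation value of XY is 0. Key observation: steps 8-11 multiply out to the identity, so the circuit reduces to the remaining gates.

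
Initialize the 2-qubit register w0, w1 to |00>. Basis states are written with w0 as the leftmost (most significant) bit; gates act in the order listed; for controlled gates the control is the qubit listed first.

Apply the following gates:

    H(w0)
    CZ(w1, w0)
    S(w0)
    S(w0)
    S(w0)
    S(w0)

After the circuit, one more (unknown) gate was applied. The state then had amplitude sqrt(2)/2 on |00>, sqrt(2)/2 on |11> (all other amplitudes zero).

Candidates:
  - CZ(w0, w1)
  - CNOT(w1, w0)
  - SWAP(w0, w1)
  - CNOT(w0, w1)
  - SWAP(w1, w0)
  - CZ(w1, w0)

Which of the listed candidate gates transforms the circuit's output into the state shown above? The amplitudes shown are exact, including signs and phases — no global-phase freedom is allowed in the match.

It was CNOT(w0, w1) that produced the state shown. Key observation: steps 3-6 multiply out to the identity, so the circuit reduces to the remaining gates.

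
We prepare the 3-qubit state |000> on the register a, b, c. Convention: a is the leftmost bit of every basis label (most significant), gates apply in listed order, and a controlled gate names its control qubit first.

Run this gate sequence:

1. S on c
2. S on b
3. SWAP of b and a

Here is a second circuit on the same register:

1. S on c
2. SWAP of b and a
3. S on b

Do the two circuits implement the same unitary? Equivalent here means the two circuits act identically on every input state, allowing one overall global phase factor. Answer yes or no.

No: there is an input state on which the two circuits produce genuinely different outputs (not merely differing by a phase).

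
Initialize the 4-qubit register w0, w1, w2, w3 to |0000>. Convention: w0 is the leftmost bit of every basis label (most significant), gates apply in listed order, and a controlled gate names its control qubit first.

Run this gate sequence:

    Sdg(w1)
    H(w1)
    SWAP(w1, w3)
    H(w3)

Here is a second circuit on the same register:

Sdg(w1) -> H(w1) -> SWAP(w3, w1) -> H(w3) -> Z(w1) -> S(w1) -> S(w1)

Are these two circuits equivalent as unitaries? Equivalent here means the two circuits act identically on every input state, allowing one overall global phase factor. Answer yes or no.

Yes, they are equivalent — the unitaries differ by at most a global phase.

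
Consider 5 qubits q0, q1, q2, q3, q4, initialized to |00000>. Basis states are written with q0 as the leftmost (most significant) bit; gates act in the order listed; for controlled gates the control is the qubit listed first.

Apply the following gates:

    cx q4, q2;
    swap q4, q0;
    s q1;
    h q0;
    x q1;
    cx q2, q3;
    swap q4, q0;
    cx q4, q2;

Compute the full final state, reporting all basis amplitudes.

The final amplitudes are sqrt(2)/2 on |01000>, sqrt(2)/2 on |01101>, and 0 on every other basis state.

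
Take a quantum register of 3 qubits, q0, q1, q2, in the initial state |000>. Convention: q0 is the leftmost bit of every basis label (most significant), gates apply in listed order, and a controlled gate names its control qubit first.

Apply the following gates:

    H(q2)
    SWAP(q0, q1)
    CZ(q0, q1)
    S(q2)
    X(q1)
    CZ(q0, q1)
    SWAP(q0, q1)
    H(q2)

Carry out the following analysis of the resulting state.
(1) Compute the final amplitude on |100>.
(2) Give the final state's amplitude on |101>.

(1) |100> carries amplitude 1/2 + I/2 in the final state.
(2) The amplitude on |101> is 1/2 - I/2.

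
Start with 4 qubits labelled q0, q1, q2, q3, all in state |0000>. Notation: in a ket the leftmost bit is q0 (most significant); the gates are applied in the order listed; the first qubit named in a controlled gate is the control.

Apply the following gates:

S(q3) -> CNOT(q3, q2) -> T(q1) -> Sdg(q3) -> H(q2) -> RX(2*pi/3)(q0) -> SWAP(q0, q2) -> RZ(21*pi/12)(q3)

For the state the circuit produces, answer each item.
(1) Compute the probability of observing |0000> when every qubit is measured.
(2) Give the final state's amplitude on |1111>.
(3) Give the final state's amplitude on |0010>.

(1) A full measurement returns |0000> with probability 1/8.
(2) |1111> carries amplitude 0 in the final state.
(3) |0010> carries amplitude sqrt(6)*exp(5*I*pi/8)/4 in the final state.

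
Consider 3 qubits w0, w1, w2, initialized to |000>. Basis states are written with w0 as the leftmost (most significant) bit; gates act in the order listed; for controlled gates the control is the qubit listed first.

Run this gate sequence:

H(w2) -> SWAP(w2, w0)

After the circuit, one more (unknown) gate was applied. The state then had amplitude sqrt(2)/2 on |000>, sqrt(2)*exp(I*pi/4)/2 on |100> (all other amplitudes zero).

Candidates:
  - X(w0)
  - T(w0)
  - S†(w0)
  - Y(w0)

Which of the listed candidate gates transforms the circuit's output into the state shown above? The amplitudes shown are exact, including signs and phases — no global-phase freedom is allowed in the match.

The applied gate was T(w0).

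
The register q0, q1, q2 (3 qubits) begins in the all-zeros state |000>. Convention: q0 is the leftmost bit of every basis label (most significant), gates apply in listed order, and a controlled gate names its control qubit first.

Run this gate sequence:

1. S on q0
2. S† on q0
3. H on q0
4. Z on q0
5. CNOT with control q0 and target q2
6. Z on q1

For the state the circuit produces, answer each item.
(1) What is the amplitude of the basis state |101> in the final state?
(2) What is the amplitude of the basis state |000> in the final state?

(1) |101> carries amplitude -sqrt(2)/2 in the final state.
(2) |000> carries amplitude sqrt(2)/2 in the final state.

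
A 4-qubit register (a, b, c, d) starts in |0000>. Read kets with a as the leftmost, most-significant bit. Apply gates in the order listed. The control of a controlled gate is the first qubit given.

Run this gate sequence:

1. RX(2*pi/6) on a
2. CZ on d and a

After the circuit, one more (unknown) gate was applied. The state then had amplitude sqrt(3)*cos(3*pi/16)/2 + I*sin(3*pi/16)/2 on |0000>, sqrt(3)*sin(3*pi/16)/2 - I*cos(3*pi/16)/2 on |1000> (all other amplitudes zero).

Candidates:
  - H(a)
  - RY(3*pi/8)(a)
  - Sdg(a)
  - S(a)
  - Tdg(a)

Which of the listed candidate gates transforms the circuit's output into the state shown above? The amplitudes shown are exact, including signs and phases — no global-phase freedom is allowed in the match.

The applied gate was RY(3*pi/8)(a).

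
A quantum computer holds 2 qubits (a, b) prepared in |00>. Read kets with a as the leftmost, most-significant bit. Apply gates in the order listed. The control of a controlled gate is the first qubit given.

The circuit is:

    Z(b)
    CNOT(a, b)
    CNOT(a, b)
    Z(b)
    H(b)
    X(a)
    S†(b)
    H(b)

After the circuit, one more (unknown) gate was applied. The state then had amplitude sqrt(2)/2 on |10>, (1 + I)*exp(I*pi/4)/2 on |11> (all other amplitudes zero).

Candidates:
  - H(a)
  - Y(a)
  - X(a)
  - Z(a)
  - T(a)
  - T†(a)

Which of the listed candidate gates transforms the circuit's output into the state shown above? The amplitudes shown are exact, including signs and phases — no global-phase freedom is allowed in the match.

The applied gate was T(a).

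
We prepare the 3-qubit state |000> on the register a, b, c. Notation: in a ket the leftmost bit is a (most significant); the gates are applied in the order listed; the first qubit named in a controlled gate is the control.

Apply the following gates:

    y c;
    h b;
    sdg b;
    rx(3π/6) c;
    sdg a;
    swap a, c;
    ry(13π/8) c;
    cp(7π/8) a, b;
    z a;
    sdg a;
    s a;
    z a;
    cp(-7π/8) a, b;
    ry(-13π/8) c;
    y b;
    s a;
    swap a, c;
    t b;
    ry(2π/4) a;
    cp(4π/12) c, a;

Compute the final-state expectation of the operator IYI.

The expectation value of IYI is -sqrt(2)/2. Key observation: gates 7-14 undo each other exactly, leaving only the rest of the circuit to track.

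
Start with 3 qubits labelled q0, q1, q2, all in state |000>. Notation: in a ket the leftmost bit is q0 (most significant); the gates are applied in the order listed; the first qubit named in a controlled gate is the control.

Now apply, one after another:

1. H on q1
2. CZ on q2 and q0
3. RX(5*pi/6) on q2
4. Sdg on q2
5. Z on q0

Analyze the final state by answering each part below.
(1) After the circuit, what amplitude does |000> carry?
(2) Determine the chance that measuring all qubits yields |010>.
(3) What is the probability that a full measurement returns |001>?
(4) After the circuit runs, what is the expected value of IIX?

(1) |000> carries amplitude -1/4 + sqrt(3)/4 in the final state.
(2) Outcome |010> occurs with probability 1/4 - sqrt(3)/8.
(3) A full measurement returns |001> with probability sqrt(3)/8 + 1/4.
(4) In the final state, IIX has expectation -1/2.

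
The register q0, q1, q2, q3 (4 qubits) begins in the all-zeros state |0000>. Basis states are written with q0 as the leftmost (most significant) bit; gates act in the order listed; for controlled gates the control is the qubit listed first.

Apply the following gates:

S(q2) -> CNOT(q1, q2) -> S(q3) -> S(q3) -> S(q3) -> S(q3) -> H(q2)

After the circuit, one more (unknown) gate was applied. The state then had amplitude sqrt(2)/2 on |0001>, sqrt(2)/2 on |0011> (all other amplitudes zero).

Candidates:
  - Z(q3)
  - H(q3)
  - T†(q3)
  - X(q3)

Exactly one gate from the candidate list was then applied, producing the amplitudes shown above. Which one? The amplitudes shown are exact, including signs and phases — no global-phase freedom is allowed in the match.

It was X(q3) that produced the state shown. Key observation: the block from step 3 through step 6 cancels to the identity and can be dropped.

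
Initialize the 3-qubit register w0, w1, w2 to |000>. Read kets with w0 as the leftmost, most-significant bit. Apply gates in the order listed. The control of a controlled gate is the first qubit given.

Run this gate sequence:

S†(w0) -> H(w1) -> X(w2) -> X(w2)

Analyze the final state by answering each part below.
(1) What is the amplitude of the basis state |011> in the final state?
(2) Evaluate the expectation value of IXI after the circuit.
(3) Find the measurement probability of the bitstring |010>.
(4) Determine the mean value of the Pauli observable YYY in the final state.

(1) The final state's coefficient on |011> equals 0. Key observation: steps 3-4 multiply out to the identity, so the circuit reduces to the remaining gates.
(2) In the final state, IXI has expectation 1.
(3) The probability of measuring |010> is 1/2.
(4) In the final state, YYY has expectation 0.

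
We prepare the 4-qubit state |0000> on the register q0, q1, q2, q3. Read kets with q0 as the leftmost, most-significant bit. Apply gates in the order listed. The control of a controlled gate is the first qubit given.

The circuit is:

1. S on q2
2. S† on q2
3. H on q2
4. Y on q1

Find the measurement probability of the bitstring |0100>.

Outcome |0100> occurs with probability 1/2.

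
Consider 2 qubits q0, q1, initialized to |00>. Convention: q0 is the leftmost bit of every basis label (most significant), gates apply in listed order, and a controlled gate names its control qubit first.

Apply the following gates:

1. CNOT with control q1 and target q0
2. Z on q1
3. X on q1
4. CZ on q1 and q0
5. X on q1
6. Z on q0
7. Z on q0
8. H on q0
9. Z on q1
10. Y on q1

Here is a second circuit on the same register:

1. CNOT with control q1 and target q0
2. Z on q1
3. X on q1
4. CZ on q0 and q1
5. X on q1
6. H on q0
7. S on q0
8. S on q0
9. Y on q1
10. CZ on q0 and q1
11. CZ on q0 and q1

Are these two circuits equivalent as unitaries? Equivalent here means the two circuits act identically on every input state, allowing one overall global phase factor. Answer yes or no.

No: there is an input state on which the two circuits produce genuinely different outputs (not merely differing by a phase).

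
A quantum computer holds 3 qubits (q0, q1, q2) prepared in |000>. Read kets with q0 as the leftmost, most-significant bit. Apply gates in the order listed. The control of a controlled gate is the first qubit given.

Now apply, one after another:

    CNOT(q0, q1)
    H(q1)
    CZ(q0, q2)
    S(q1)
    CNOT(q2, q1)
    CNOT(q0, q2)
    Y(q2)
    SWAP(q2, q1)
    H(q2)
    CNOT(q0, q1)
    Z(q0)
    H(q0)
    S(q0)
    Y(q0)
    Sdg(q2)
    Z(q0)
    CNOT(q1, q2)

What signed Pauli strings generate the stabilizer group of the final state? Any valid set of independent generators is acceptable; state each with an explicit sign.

The final state is stabilized by the group generated by -YII, -IIX, -IZI; other independent generating sets are equally valid.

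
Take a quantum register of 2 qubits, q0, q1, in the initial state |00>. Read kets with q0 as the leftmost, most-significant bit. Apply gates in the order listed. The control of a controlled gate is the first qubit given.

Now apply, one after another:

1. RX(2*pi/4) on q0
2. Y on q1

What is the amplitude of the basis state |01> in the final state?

|01> carries amplitude sqrt(2)*I/2 in the final state.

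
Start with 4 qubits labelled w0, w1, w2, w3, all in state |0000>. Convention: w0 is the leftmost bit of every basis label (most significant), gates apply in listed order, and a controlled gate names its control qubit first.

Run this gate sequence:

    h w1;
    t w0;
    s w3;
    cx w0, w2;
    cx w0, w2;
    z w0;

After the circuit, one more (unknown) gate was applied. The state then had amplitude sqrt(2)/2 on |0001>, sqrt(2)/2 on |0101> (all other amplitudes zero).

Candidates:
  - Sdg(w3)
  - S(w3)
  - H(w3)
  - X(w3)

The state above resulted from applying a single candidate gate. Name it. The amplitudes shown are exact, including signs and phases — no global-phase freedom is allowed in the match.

The applied gate was X(w3). Key observation: the block from step 4 through step 5 cancels to the identity and can be dropped.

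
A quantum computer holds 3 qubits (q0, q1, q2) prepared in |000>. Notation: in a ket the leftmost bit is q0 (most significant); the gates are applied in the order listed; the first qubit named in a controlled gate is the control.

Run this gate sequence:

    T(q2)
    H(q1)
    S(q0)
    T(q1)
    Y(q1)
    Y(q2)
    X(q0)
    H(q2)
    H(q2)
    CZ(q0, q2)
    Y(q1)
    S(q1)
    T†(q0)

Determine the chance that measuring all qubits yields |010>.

A full measurement returns |010> with probability 0. Key observation: steps 8-9 multiply out to the identity, so the circuit reduces to the remaining gates.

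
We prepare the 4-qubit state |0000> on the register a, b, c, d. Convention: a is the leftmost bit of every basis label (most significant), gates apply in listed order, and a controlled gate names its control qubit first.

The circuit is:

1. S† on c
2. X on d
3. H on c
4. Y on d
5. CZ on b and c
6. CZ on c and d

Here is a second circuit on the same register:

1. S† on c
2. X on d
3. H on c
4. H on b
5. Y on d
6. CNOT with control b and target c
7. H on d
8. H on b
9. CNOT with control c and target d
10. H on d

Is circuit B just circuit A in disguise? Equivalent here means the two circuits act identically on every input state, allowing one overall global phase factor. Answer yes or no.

No, they are not equivalent — no single phase factor reconciles the two unitaries.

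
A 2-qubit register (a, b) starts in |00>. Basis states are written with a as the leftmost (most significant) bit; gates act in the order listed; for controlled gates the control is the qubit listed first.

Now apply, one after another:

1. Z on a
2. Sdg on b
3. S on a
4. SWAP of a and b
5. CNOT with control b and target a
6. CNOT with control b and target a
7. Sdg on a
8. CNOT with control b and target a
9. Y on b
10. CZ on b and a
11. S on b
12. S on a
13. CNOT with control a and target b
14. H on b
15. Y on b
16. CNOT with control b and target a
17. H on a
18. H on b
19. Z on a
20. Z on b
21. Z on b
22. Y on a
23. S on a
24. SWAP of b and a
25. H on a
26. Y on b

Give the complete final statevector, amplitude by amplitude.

The resulting statevector has amplitude 1/2 on |00>, I/2 on |01>, 1/2 on |10>, -I/2 on |11>.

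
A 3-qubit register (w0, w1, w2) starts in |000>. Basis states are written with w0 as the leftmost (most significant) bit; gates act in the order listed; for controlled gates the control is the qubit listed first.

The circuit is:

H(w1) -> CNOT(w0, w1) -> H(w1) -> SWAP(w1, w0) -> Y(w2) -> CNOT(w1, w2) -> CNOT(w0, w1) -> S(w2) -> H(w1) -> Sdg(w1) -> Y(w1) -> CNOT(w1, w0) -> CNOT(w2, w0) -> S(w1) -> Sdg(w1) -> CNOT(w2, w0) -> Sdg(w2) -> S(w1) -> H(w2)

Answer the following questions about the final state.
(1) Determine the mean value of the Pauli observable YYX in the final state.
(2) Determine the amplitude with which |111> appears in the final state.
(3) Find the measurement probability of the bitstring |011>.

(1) The expectation value of YYX is 1. Key observation: gates 13-16 undo each other exactly, leaving only the rest of the circuit to track.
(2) The amplitude on |111> is I/2.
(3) A full measurement returns |011> with probability 0.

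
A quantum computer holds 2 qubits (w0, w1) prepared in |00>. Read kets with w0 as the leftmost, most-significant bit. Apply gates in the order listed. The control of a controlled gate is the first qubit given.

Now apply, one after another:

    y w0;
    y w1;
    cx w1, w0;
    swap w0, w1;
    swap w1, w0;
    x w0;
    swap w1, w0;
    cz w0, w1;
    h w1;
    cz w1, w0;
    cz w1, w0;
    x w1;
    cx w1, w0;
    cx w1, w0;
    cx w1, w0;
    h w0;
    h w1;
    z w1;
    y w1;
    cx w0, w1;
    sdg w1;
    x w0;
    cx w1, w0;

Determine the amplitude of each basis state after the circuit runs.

The final amplitudes are sqrt(2)*I/2 on |00>, 0 on |01>, -sqrt(2)*I/2 on |10>, 0 on |11>.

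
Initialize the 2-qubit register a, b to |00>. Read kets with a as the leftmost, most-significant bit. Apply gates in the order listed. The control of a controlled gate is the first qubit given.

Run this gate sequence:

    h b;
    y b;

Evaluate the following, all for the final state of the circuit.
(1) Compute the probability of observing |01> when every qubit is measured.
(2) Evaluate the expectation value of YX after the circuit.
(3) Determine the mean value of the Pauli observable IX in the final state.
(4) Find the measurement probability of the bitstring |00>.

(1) The probability of measuring |01> is 1/2.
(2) The observable YX averages to 0.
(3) In the final state, IX has expectation -1.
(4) Outcome |00> occurs with probability 1/2.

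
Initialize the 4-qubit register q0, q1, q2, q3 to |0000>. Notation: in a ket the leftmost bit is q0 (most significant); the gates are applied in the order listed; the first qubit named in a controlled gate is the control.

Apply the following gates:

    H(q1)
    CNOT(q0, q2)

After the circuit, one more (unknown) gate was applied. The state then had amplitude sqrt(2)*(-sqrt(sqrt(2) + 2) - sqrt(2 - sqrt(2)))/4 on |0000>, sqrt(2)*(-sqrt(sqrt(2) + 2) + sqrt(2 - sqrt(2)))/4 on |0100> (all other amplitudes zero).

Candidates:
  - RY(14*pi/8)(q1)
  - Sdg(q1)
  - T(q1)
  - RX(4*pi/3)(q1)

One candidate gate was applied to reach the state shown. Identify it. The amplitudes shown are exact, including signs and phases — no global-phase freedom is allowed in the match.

It was RY(14*pi/8)(q1) that produced the state shown.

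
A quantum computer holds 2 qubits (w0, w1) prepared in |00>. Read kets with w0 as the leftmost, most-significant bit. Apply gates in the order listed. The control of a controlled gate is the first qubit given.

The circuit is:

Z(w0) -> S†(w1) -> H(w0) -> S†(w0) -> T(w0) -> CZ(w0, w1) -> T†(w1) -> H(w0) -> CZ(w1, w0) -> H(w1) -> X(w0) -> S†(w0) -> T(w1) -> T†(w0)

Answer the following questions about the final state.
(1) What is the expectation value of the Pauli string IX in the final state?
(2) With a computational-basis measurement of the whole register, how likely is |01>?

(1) The expectation value of IX is sqrt(2)/2.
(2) Outcome |01> occurs with probability 1/4 - sqrt(2)/8.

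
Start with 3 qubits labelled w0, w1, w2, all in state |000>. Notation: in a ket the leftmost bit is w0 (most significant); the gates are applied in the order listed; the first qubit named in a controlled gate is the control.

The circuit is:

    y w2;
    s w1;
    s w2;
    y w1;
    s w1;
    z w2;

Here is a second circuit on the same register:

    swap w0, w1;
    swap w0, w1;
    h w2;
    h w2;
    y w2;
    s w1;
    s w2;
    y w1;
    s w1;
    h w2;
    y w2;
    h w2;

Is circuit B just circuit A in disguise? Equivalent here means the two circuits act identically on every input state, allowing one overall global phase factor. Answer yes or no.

No: there is an input state on which the two circuits produce genuinely different outputs (not merely differing by a phase).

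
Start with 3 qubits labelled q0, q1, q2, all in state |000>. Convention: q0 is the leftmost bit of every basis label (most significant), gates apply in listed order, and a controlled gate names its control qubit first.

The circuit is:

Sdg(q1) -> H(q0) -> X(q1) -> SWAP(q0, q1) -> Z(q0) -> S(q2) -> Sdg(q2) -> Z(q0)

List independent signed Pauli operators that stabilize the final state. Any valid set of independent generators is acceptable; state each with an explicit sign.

One valid set of independent stabilizer generators is +IXI, -ZII, +IIZ (any independent generating set of the same group is equally correct).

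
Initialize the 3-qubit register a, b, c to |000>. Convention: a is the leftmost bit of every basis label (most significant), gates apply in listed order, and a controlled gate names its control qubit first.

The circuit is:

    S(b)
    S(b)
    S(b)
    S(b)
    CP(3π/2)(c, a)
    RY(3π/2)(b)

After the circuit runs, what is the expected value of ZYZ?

The expectation value of ZYZ is 0. Key observation: gates 1-4 undo each other exactly, leaving only the rest of the circuit to track.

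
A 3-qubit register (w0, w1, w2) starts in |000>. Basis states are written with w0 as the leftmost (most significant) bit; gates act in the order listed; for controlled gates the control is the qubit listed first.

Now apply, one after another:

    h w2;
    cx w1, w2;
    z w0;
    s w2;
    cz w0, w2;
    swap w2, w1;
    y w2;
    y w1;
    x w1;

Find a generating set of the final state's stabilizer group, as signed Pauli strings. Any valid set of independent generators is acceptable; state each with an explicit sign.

The stabilizer group can be generated by -IYI, +ZII, -IIZ, among other valid generating sets.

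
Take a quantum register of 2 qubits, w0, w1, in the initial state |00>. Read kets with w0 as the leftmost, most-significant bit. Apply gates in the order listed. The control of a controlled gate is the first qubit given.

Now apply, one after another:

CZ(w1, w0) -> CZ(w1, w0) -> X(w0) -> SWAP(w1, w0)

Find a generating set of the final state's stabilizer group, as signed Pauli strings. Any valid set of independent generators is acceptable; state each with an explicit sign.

One valid set of independent stabilizer generators is +ZI, -IZ (any independent generating set of the same group is equally correct). Key observation: the block from step 1 through step 2 cancels to the identity and can be dropped.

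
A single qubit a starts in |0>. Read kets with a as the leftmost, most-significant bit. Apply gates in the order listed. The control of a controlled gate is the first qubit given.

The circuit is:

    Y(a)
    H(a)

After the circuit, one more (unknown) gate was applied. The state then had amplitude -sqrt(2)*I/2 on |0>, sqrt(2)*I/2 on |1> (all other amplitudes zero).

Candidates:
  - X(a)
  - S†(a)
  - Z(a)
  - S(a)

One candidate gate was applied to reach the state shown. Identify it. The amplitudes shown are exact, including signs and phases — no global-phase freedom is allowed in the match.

The applied gate was X(a).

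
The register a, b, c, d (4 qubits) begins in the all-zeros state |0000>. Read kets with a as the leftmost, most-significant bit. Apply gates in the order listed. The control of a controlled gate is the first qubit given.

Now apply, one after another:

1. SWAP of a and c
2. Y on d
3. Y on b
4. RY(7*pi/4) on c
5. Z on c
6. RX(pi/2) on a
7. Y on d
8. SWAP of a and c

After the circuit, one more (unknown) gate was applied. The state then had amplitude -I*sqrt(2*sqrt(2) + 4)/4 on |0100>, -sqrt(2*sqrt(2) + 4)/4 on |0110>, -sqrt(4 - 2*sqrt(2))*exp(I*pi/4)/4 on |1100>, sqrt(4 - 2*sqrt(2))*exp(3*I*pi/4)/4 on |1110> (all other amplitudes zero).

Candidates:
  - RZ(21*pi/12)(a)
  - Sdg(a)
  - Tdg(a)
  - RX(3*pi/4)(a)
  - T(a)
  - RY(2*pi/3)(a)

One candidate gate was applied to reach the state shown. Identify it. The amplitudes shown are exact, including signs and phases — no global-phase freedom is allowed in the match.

It was Tdg(a) that produced the state shown.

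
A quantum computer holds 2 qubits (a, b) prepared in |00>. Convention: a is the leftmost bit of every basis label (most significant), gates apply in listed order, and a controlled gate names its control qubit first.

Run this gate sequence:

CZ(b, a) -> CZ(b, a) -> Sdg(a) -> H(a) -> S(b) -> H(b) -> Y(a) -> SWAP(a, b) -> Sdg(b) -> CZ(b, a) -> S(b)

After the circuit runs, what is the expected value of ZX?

The expectation value of ZX is -1.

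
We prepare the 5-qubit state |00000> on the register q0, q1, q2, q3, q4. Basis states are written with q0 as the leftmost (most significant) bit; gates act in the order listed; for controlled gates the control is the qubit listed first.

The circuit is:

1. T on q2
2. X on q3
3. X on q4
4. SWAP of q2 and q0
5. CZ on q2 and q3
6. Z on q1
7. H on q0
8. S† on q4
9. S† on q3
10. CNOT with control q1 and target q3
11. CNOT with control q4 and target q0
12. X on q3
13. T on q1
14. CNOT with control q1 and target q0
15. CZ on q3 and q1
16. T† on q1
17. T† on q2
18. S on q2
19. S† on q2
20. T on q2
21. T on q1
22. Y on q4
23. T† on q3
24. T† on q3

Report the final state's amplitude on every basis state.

The final amplitudes are sqrt(2)*I/2 on |00000>, sqrt(2)*I/2 on |10000>, and 0 on every other basis state.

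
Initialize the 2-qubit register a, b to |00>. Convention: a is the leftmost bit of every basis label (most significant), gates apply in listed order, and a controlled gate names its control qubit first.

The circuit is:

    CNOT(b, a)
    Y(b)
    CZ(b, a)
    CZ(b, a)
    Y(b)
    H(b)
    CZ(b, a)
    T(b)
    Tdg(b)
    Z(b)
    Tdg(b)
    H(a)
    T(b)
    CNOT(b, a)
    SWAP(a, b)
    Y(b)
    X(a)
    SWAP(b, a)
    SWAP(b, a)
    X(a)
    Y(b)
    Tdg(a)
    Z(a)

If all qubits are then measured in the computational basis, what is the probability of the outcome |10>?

The probability of measuring |10> is 1/4. Key observation: steps 16-21 multiply out to the identity, so the circuit reduces to the remaining gates.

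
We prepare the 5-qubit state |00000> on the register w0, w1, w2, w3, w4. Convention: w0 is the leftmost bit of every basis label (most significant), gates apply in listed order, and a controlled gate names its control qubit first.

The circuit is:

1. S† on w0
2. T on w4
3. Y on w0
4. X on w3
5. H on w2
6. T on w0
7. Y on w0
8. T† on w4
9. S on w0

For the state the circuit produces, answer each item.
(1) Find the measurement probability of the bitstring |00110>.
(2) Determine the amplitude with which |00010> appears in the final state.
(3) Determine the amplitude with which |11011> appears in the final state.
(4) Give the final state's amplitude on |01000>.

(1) Outcome |00110> occurs with probability 1/2.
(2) |00010> carries amplitude sqrt(2)*exp(I*pi/4)/2 in the final state.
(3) The amplitude on |11011> is 0.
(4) The final state's coefficient on |01000> equals 0.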